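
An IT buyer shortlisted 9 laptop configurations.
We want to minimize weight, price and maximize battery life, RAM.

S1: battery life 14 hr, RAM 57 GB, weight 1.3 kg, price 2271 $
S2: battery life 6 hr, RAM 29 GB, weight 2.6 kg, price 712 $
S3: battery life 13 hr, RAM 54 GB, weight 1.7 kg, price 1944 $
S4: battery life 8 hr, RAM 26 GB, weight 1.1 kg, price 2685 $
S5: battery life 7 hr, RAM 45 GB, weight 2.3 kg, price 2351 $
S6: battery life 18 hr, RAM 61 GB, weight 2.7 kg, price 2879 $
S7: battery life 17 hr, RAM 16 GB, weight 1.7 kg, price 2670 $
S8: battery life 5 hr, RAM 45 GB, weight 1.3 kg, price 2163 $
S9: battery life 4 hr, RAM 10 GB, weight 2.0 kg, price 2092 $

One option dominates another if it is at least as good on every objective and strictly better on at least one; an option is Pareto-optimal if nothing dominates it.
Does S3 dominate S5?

Yes

S3 vs S5: battery life 13≥7, RAM 54≥45, weight 1.7≤2.3, price 1944≤2351 — S3 is at least as good on every objective with at least one strict improvement.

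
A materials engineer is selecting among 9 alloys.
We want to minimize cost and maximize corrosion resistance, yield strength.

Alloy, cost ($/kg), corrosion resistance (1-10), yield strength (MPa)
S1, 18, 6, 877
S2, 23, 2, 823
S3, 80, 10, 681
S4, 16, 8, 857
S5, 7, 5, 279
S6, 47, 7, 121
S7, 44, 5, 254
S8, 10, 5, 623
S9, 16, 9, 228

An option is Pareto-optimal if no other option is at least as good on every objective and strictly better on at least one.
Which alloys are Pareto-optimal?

S1, S3, S4, S5, S8, S9

S1: not dominated (best yield strength).
S2: dominated by S1 (cost 18≤23, corrosion resistance 6≥2, yield strength 877≥823).
S3: not dominated (best corrosion resistance).
S4: not dominated.
S5: not dominated (best cost).
S6: dominated by S4 (cost 16≤47, corrosion resistance 8≥7, yield strength 857≥121).
S7: dominated by S1 (cost 18≤44, corrosion resistance 6≥5, yield strength 877≥254).
S8: not dominated.
S9: not dominated.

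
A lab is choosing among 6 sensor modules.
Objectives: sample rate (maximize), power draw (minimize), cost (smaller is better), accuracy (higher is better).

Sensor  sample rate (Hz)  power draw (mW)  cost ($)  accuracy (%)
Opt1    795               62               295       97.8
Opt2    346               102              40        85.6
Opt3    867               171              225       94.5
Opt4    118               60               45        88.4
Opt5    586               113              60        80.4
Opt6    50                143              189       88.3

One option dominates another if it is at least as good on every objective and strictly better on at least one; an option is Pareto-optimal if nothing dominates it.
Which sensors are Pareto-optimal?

Opt1: not dominated (best accuracy).
Opt2: not dominated (best cost).
Opt3: not dominated (best sample rate).
Opt4: not dominated (best power draw).
Opt5: not dominated.
Opt6: dominated by Opt4 (sample rate 118≥50, power draw 60≤143, cost 45≤189, accuracy 88.4≥88.3).

Opt1, Opt2, Opt3, Opt4, Opt5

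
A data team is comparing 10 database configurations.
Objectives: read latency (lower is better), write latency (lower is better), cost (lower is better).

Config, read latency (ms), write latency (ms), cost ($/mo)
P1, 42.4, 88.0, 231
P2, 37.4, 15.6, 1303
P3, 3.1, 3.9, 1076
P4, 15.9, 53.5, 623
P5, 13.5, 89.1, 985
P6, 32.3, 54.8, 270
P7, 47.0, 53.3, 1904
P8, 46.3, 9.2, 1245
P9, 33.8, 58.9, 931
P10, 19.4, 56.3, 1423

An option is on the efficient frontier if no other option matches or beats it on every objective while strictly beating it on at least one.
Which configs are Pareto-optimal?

P1: not dominated (best cost).
P2: dominated by P3 (read latency 3.1≤37.4, write latency 3.9≤15.6, cost 1076≤1303).
P3: not dominated (best read latency).
P4: not dominated.
P5: not dominated.
P6: not dominated.
P7: dominated by P2 (read latency 37.4≤47.0, write latency 15.6≤53.3, cost 1303≤1904).
P8: dominated by P3 (read latency 3.1≤46.3, write latency 3.9≤9.2, cost 1076≤1245).
P9: dominated by P4 (read latency 15.9≤33.8, write latency 53.5≤58.9, cost 623≤931).
P10: dominated by P3 (read latency 3.1≤19.4, write latency 3.9≤56.3, cost 1076≤1423).

P1, P3, P4, P5, P6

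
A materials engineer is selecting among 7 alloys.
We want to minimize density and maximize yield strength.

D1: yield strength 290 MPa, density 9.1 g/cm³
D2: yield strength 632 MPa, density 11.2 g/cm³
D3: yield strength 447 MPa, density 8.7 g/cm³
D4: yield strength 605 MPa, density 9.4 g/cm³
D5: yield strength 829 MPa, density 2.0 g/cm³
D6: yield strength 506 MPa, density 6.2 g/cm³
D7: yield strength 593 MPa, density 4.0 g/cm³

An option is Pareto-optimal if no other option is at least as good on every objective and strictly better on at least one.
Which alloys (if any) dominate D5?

none

D1: worse on yield strength (290 vs 829).
D2: worse on yield strength (632 vs 829).
D3: worse on yield strength (447 vs 829).
D4: worse on yield strength (605 vs 829).
D6: worse on yield strength (506 vs 829).
D7: worse on yield strength (593 vs 829).
No option dominates D5.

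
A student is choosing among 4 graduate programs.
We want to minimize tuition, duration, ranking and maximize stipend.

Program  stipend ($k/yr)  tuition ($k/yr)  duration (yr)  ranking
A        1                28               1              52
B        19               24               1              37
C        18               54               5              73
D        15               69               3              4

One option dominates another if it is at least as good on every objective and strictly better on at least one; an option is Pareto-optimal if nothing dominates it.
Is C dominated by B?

Yes

B vs C: stipend 19≥18, tuition 24≤54, duration 1≤5, ranking 37≤73 — B is at least as good on every objective with at least one strict improvement.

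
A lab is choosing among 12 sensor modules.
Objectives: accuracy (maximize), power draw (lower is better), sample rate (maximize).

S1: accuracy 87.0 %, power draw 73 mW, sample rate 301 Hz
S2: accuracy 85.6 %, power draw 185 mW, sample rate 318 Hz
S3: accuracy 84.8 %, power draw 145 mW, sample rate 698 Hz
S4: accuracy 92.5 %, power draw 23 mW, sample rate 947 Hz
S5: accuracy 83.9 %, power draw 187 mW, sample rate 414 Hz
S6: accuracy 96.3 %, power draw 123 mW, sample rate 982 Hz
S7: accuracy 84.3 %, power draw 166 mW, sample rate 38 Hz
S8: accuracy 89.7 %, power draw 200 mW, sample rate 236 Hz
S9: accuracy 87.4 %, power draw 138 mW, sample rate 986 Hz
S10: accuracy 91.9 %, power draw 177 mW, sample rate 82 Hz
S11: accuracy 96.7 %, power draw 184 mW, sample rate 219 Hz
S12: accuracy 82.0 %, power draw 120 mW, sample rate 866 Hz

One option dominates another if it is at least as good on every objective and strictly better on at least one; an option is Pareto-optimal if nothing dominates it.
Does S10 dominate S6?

S10 vs S6: S10 is worse on accuracy (91.9 vs 96.3), so it does not dominate S6.

No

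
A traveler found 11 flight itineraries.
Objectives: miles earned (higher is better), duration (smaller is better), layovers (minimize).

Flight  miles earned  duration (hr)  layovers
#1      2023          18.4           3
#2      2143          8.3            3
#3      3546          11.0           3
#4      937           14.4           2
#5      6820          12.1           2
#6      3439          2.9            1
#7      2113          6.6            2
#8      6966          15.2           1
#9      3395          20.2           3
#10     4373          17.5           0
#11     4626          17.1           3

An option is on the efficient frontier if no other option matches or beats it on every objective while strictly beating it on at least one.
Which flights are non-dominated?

#1: dominated by #2 (miles earned 2143≥2023, duration 8.3≤18.4, layovers 3≤3).
#2: dominated by #6 (miles earned 3439≥2143, duration 2.9≤8.3, layovers 1≤3).
#3: not dominated.
#4: dominated by #5 (miles earned 6820≥937, duration 12.1≤14.4, layovers 2≤2).
#5: not dominated.
#6: not dominated (best duration).
#7: dominated by #6 (miles earned 3439≥2113, duration 2.9≤6.6, layovers 1≤2).
#8: not dominated (best miles earned).
#9: dominated by #3 (miles earned 3546≥3395, duration 11.0≤20.2, layovers 3≤3).
#10: not dominated (best layovers).
#11: dominated by #5 (miles earned 6820≥4626, duration 12.1≤17.1, layovers 2≤3).

#3, #5, #6, #8, #10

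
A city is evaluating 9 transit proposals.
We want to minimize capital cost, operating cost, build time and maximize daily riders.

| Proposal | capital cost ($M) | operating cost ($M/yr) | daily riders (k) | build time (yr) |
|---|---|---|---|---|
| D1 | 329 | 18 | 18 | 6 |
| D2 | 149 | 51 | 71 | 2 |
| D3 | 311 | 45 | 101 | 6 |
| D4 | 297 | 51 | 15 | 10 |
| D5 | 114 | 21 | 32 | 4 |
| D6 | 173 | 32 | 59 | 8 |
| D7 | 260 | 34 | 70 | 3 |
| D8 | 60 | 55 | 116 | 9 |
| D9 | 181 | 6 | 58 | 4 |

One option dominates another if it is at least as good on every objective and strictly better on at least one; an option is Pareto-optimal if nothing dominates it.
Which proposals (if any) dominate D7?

none

D1: worse on capital cost (329 vs 260).
D2: worse on operating cost (51 vs 34).
D3: worse on capital cost (311 vs 260).
D4: worse on capital cost (297 vs 260).
D5: worse on daily riders (32 vs 70).
D6: worse on daily riders (59 vs 70).
D8: worse on operating cost (55 vs 34).
D9: worse on daily riders (58 vs 70).
No option dominates D7.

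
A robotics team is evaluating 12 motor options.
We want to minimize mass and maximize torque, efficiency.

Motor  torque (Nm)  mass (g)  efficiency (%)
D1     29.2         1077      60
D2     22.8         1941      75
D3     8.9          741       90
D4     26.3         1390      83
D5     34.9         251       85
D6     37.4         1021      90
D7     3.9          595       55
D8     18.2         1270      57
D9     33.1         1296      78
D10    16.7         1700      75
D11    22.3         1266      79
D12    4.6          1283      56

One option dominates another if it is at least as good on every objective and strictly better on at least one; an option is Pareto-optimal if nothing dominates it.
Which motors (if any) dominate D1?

D5: torque 34.9≥29.2, mass 251≤1077, efficiency 85≥60 — dominates D1.
D6: torque 37.4≥29.2, mass 1021≤1077, efficiency 90≥60 — dominates D1.
Others (D2, D3, D4, D7, D8, D9, D10, D11, D12) are each worse than D1 on at least one objective.

D5, D6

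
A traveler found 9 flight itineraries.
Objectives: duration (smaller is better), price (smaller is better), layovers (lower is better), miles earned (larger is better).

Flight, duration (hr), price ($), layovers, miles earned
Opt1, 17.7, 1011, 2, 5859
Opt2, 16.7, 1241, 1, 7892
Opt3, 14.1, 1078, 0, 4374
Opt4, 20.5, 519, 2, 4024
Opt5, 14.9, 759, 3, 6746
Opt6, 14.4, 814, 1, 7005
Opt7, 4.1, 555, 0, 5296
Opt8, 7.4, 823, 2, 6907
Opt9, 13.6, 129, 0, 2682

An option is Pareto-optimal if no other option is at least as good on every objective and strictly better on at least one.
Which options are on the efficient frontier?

Opt1: dominated by Opt6 (duration 14.4≤17.7, price 814≤1011, layovers 1≤2, miles earned 7005≥5859).
Opt2: not dominated (best miles earned).
Opt3: dominated by Opt7 (duration 4.1≤14.1, price 555≤1078, layovers 0≤0, miles earned 5296≥4374).
Opt4: not dominated.
Opt5: not dominated.
Opt6: not dominated.
Opt7: not dominated (best duration).
Opt8: not dominated.
Opt9: not dominated (best price).

Opt2, Opt4, Opt5, Opt6, Opt7, Opt8, Opt9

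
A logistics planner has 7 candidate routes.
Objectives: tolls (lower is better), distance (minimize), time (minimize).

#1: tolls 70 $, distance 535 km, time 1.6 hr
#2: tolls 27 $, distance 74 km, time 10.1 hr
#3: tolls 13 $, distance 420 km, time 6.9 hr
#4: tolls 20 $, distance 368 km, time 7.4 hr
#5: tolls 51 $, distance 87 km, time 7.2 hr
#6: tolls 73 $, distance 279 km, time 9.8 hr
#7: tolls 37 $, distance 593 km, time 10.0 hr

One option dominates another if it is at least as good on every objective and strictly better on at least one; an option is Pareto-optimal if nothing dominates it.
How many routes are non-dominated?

5

#1: not dominated (best time).
#2: not dominated (best distance).
#3: not dominated (best tolls).
#4: not dominated.
#5: not dominated.
#6: dominated by #5 (tolls 51≤73, distance 87≤279, time 7.2≤9.8).
#7: dominated by #3 (tolls 13≤37, distance 420≤593, time 6.9≤10.0).
Pareto-optimal: #1, #2, #3, #4, #5 → 5.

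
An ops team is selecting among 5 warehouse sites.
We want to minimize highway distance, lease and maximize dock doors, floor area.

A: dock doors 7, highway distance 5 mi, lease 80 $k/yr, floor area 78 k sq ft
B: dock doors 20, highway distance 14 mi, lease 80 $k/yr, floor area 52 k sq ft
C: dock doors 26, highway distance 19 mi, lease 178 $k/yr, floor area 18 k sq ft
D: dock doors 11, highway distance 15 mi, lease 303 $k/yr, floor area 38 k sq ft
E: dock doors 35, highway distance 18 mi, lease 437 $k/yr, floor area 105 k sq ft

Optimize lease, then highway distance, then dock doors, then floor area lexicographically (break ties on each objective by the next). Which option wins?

A

First minimize lease: best is 80, kept {A, B}.
Then minimize highway distance: best is 5, kept {A}.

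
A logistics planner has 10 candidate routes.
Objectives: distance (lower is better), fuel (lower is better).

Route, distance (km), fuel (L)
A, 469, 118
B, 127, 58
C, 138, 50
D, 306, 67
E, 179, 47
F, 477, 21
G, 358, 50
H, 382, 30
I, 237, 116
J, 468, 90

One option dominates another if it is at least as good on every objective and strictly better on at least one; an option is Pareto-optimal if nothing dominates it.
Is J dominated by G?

G vs J: distance 358≤468, fuel 50≤90 — G is at least as good on every objective with at least one strict improvement.

Yes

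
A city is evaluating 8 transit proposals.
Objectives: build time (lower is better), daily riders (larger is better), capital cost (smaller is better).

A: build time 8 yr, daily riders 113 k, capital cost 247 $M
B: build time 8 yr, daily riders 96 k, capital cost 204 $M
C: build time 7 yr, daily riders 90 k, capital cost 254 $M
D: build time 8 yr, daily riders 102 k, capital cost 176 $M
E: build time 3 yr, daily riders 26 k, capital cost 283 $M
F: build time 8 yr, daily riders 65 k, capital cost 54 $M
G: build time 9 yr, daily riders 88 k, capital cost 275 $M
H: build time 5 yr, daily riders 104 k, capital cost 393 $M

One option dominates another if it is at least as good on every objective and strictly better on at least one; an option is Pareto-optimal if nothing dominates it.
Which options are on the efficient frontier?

A: not dominated (best daily riders).
B: dominated by D (build time 8≤8, daily riders 102≥96, capital cost 176≤204).
C: not dominated.
D: not dominated.
E: not dominated (best build time).
F: not dominated (best capital cost).
G: dominated by A (build time 8≤9, daily riders 113≥88, capital cost 247≤275).
H: not dominated.

A, C, D, E, F, H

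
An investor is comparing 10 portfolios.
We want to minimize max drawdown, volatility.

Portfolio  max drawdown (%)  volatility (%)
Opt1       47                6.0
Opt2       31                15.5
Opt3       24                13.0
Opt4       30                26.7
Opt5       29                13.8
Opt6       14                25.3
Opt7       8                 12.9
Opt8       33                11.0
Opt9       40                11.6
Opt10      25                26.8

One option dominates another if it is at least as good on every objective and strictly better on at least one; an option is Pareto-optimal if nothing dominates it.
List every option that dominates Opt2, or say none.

Opt3: max drawdown 24≤31, volatility 13.0≤15.5 — dominates Opt2.
Opt5: max drawdown 29≤31, volatility 13.8≤15.5 — dominates Opt2.
Opt7: max drawdown 8≤31, volatility 12.9≤15.5 — dominates Opt2.
Others (Opt1, Opt4, Opt6, Opt8, Opt9, Opt10) are each worse than Opt2 on at least one objective.

Opt3, Opt5, Opt7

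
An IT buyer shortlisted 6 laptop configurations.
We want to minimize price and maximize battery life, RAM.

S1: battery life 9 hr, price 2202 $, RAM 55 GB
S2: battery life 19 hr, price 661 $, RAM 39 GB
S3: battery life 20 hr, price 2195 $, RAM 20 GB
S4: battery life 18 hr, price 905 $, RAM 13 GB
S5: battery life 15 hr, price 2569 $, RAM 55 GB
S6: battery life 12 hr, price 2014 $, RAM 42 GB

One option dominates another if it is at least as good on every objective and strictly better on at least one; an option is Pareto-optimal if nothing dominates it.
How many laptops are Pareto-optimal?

5

S1: not dominated.
S2: not dominated (best price).
S3: not dominated (best battery life).
S4: dominated by S2 (battery life 19≥18, price 661≤905, RAM 39≥13).
S5: not dominated.
S6: not dominated.
Pareto-optimal: S1, S2, S3, S5, S6 → 5.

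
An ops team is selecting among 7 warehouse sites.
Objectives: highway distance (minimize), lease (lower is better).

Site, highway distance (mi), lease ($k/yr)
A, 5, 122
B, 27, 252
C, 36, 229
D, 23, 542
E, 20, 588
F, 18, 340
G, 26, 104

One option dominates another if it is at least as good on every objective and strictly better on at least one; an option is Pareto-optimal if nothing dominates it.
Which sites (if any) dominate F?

A

A: highway distance 5≤18, lease 122≤340 — dominates F.
Others (B, C, D, E, G) are each worse than F on at least one objective.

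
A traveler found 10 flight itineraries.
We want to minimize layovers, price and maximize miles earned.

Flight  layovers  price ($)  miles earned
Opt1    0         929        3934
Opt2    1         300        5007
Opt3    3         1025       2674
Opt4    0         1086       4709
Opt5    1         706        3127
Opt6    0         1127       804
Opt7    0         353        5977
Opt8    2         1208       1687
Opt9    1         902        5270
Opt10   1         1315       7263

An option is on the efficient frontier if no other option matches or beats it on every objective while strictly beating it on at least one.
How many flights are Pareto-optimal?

Opt1: dominated by Opt7 (layovers 0≤0, price 353≤929, miles earned 5977≥3934).
Opt2: not dominated (best price).
Opt3: dominated by Opt1 (layovers 0≤3, price 929≤1025, miles earned 3934≥2674).
Opt4: dominated by Opt7 (layovers 0≤0, price 353≤1086, miles earned 5977≥4709).
Opt5: dominated by Opt2 (layovers 1≤1, price 300≤706, miles earned 5007≥3127).
Opt6: dominated by Opt1 (layovers 0≤0, price 929≤1127, miles earned 3934≥804).
Opt7: not dominated.
Opt8: dominated by Opt1 (layovers 0≤2, price 929≤1208, miles earned 3934≥1687).
Opt9: dominated by Opt7 (layovers 0≤1, price 353≤902, miles earned 5977≥5270).
Opt10: not dominated (best miles earned).
Pareto-optimal: Opt2, Opt7, Opt10 → 3.

3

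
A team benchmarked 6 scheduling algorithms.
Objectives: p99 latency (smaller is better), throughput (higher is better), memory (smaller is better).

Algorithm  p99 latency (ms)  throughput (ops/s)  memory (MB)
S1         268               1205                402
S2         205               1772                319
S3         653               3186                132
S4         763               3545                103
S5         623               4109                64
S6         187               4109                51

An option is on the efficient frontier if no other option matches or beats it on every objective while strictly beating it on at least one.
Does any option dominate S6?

No

S1: worse on p99 latency (268 vs 187).
S2: worse on p99 latency (205 vs 187).
S3: worse on p99 latency (653 vs 187).
S4: worse on p99 latency (763 vs 187).
S5: worse on p99 latency (623 vs 187).
No option is at least as good as S6 on every objective and strictly better on one.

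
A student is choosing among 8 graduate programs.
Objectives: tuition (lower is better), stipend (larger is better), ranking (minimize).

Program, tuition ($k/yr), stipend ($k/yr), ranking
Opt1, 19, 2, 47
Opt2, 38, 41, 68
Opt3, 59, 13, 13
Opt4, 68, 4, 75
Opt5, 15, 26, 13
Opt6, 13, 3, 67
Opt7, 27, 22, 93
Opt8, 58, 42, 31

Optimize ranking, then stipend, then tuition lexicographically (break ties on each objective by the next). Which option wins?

Opt5

First minimize ranking: best is 13, kept {Opt3, Opt5}.
Then maximize stipend: best is 26, kept {Opt5}.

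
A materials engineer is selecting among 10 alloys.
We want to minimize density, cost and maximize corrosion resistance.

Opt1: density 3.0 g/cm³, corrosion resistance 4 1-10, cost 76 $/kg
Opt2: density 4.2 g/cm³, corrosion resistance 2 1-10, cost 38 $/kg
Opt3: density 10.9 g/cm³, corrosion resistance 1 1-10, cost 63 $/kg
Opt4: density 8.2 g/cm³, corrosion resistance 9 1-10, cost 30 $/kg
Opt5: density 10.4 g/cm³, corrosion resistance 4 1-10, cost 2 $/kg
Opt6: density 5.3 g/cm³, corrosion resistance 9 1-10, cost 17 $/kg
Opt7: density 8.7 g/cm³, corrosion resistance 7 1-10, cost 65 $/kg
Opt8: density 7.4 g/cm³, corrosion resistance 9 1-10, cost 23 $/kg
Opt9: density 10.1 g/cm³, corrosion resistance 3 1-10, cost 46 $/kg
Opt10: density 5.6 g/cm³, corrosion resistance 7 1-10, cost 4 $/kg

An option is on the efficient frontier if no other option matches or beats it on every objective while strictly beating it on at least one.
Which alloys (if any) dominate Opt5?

Opt1: worse on cost (76 vs 2).
Opt2: worse on corrosion resistance (2 vs 4).
Opt3: worse on density (10.9 vs 10.4).
Opt4: worse on cost (30 vs 2).
Opt6: worse on cost (17 vs 2).
Opt7: worse on cost (65 vs 2).
Opt8: worse on cost (23 vs 2).
Opt9: worse on corrosion resistance (3 vs 4).
Opt10: worse on cost (4 vs 2).
No option dominates Opt5.

none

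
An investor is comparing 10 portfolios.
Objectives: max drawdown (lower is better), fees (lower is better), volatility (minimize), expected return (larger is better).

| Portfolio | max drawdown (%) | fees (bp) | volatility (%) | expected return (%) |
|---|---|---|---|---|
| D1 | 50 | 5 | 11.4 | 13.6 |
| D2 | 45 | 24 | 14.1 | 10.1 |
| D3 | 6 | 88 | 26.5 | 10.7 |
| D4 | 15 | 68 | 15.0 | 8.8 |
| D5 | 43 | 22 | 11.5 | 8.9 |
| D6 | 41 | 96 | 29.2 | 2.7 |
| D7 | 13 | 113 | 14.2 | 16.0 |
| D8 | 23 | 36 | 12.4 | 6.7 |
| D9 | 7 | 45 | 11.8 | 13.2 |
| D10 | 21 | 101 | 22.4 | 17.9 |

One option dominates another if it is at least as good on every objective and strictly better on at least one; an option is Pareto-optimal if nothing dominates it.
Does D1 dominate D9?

D1 vs D9: D1 is worse on max drawdown (50 vs 7), so it does not dominate D9.

No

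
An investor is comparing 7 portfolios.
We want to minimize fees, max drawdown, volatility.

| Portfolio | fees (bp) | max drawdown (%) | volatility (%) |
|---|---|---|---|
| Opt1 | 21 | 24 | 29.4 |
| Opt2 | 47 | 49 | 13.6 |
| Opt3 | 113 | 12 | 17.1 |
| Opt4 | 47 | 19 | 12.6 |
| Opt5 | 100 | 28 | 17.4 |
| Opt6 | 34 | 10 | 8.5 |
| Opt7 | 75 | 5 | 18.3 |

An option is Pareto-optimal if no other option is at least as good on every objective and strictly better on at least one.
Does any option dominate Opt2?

Opt4 vs Opt2: fees 47≤47, max drawdown 19≤49, volatility 12.6≤13.6 — Opt4 is at least as good on every objective and strictly better on at least one, so Opt4 dominates Opt2.

Yes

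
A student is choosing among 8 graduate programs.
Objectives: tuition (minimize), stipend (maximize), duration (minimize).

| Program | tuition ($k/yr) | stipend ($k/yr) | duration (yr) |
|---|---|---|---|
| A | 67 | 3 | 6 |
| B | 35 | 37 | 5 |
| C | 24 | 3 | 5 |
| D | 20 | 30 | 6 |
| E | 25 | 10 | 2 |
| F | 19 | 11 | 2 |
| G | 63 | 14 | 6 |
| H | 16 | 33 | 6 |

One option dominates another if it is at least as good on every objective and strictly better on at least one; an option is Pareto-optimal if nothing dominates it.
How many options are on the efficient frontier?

A: dominated by B (tuition 35≤67, stipend 37≥3, duration 5≤6).
B: not dominated (best stipend).
C: dominated by F (tuition 19≤24, stipend 11≥3, duration 2≤5).
D: dominated by H (tuition 16≤20, stipend 33≥30, duration 6≤6).
E: dominated by F (tuition 19≤25, stipend 11≥10, duration 2≤2).
F: not dominated.
G: dominated by B (tuition 35≤63, stipend 37≥14, duration 5≤6).
H: not dominated (best tuition).
Pareto-optimal: B, F, H → 3.

3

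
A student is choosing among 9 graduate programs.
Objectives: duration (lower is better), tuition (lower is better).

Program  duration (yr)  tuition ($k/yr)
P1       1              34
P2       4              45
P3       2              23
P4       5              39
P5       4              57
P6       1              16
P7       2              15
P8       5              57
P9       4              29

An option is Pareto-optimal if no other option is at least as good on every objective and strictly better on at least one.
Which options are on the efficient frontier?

P1: dominated by P6 (duration 1≤1, tuition 16≤34).
P2: dominated by P1 (duration 1≤4, tuition 34≤45).
P3: dominated by P6 (duration 1≤2, tuition 16≤23).
P4: dominated by P1 (duration 1≤5, tuition 34≤39).
P5: dominated by P1 (duration 1≤4, tuition 34≤57).
P6: not dominated.
P7: not dominated (best tuition).
P8: dominated by P1 (duration 1≤5, tuition 34≤57).
P9: dominated by P3 (duration 2≤4, tuition 23≤29).

P6, P7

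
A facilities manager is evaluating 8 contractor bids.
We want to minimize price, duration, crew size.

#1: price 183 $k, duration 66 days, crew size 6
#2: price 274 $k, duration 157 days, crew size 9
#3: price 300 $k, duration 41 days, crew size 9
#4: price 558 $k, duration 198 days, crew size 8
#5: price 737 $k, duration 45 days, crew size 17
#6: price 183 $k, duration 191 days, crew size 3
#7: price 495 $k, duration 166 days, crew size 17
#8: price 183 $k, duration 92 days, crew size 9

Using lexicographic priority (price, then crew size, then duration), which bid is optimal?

First minimize price: best is 183, kept {#1, #6, #8}.
Then minimize crew size: best is 3, kept {#6}.

#6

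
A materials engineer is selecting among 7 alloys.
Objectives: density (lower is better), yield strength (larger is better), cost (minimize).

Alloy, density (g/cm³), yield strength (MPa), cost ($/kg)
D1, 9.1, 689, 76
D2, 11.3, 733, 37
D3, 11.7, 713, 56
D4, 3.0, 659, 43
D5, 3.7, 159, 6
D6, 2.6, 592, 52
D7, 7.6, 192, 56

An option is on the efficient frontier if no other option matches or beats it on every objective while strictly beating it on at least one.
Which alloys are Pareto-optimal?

D1: not dominated.
D2: not dominated (best yield strength).
D3: dominated by D2 (density 11.3≤11.7, yield strength 733≥713, cost 37≤56).
D4: not dominated.
D5: not dominated (best cost).
D6: not dominated (best density).
D7: dominated by D4 (density 3.0≤7.6, yield strength 659≥192, cost 43≤56).

D1, D2, D4, D5, D6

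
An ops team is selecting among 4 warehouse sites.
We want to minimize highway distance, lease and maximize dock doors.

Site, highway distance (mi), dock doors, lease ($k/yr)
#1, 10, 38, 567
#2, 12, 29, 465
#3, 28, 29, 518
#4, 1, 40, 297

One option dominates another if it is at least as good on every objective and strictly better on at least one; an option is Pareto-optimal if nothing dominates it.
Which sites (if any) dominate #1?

#4: highway distance 1≤10, dock doors 40≥38, lease 297≤567 — dominates #1.
Others (#2, #3) are each worse than #1 on at least one objective.

#4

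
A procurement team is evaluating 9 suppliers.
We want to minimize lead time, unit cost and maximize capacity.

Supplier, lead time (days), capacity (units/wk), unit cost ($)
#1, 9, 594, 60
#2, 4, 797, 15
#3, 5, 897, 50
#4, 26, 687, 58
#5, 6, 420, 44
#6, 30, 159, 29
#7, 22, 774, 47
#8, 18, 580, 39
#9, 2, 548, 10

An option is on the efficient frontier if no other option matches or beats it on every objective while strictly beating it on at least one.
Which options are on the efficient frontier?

#1: dominated by #2 (lead time 4≤9, capacity 797≥594, unit cost 15≤60).
#2: not dominated.
#3: not dominated (best capacity).
#4: dominated by #2 (lead time 4≤26, capacity 797≥687, unit cost 15≤58).
#5: dominated by #2 (lead time 4≤6, capacity 797≥420, unit cost 15≤44).
#6: dominated by #2 (lead time 4≤30, capacity 797≥159, unit cost 15≤29).
#7: dominated by #2 (lead time 4≤22, capacity 797≥774, unit cost 15≤47).
#8: dominated by #2 (lead time 4≤18, capacity 797≥580, unit cost 15≤39).
#9: not dominated (best lead time).

#2, #3, #9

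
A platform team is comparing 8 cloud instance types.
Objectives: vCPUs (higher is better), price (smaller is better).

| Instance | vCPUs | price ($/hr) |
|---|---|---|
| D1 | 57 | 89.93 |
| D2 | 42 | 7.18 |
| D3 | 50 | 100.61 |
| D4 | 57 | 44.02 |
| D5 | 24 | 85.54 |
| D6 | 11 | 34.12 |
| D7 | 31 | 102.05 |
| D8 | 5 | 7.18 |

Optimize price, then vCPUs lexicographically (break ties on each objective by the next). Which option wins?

D2

First minimize price: best is 7.18, kept {D2, D8}.
Then maximize vCPUs: best is 42, kept {D2}.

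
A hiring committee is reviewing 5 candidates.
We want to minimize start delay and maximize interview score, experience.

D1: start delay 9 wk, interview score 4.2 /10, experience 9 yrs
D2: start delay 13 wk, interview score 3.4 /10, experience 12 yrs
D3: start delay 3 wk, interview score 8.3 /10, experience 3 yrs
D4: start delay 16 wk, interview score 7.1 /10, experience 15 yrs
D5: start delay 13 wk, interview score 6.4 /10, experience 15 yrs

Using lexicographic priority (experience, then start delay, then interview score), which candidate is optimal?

First maximize experience: best is 15, kept {D4, D5}.
Then minimize start delay: best is 13, kept {D5}.

D5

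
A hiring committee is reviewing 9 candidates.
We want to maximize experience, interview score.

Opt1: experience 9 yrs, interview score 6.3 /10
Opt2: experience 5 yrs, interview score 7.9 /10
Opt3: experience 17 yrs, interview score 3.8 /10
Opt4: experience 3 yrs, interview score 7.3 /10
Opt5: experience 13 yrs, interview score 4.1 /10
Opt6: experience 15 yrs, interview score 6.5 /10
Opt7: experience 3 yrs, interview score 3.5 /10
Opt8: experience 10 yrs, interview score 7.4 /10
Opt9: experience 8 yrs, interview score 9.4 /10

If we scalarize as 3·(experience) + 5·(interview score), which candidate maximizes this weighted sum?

Opt1: 3·9 + 5·6.3 = 58.5
Opt2: 3·5 + 5·7.9 = 54.5
Opt3: 3·17 + 5·3.8 = 70.0
Opt4: 3·3 + 5·7.3 = 45.5
Opt5: 3·13 + 5·4.1 = 59.5
Opt6: 3·15 + 5·6.5 = 77.5
Opt7: 3·3 + 5·3.5 = 26.5
Opt8: 3·10 + 5·7.4 = 67.0
Opt9: 3·8 + 5·9.4 = 71.0
Highest: Opt6 at 77.5.

Opt6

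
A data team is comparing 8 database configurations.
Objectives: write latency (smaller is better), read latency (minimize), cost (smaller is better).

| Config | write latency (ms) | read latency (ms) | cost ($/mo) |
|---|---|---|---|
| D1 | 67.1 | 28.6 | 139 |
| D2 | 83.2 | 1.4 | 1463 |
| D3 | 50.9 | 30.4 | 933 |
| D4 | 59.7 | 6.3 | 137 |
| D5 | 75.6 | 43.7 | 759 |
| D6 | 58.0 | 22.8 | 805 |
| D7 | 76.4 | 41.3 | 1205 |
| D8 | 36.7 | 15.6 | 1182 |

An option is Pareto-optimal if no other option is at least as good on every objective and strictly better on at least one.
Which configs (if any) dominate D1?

D4

D4: write latency 59.7≤67.1, read latency 6.3≤28.6, cost 137≤139 — dominates D1.
Others (D2, D3, D5, D6, D7, D8) are each worse than D1 on at least one objective.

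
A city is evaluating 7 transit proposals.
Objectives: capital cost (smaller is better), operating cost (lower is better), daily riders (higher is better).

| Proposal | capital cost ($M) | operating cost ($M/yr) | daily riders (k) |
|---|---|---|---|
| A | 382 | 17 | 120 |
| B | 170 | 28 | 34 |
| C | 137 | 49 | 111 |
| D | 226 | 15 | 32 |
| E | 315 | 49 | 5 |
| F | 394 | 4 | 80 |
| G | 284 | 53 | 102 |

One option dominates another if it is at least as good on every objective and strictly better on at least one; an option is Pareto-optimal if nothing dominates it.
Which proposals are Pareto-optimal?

A, B, C, D, F

A: not dominated (best daily riders).
B: not dominated.
C: not dominated (best capital cost).
D: not dominated.
E: dominated by B (capital cost 170≤315, operating cost 28≤49, daily riders 34≥5).
F: not dominated (best operating cost).
G: dominated by C (capital cost 137≤284, operating cost 49≤53, daily riders 111≥102).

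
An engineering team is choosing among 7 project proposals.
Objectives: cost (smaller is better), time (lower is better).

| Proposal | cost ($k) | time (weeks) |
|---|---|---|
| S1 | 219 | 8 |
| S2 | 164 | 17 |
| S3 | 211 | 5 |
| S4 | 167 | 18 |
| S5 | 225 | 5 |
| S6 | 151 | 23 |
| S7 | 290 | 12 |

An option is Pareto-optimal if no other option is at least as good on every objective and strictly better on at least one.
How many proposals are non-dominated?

3

S1: dominated by S3 (cost 211≤219, time 5≤8).
S2: not dominated.
S3: not dominated.
S4: dominated by S2 (cost 164≤167, time 17≤18).
S5: dominated by S3 (cost 211≤225, time 5≤5).
S6: not dominated (best cost).
S7: dominated by S1 (cost 219≤290, time 8≤12).
Pareto-optimal: S2, S3, S6 → 3.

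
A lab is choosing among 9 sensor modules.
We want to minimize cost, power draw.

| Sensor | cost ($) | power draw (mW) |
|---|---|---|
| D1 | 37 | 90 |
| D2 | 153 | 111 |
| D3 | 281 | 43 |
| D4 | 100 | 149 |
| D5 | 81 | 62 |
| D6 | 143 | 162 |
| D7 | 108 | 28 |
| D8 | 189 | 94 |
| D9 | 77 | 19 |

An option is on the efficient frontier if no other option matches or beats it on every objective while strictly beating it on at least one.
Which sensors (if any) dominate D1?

D2: worse on cost (153 vs 37).
D3: worse on cost (281 vs 37).
D4: worse on cost (100 vs 37).
D5: worse on cost (81 vs 37).
D6: worse on cost (143 vs 37).
D7: worse on cost (108 vs 37).
D8: worse on cost (189 vs 37).
D9: worse on cost (77 vs 37).
No option dominates D1.

none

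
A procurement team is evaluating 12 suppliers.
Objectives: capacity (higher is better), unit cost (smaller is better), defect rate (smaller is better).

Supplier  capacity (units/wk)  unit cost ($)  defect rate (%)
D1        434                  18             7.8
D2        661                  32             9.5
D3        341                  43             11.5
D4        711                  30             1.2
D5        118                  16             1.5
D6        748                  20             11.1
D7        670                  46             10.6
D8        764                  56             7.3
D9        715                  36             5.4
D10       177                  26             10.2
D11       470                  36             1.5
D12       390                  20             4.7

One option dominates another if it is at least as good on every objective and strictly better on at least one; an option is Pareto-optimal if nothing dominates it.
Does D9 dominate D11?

D9 vs D11: D9 is worse on defect rate (5.4 vs 1.5), so it does not dominate D11.

No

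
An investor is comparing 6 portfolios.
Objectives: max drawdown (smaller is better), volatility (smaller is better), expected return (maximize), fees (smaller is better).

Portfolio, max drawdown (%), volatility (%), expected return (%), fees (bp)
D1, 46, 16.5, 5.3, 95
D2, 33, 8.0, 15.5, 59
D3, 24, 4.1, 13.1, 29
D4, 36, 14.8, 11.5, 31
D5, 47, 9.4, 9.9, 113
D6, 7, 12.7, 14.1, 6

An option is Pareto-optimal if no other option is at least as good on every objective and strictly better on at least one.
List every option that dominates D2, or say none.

none

D1: worse on max drawdown (46 vs 33).
D3: worse on expected return (13.1 vs 15.5).
D4: worse on max drawdown (36 vs 33).
D5: worse on max drawdown (47 vs 33).
D6: worse on volatility (12.7 vs 8.0).
No option dominates D2.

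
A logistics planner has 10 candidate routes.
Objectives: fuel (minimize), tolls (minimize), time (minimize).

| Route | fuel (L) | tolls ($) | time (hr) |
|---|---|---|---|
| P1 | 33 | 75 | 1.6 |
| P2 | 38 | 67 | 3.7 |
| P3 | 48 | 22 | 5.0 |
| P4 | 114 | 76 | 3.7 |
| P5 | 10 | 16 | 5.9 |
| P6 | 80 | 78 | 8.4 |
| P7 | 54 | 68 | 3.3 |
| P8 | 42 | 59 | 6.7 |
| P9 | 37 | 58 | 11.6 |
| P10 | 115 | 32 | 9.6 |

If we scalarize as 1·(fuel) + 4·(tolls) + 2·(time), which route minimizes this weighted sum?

P1: 1·33 + 4·75 + 2·1.6 = 336.2
P2: 1·38 + 4·67 + 2·3.7 = 313.4
P3: 1·48 + 4·22 + 2·5.0 = 146.0
P4: 1·114 + 4·76 + 2·3.7 = 425.4
P5: 1·10 + 4·16 + 2·5.9 = 85.8
P6: 1·80 + 4·78 + 2·8.4 = 408.8
P7: 1·54 + 4·68 + 2·3.3 = 332.6
P8: 1·42 + 4·59 + 2·6.7 = 291.4
P9: 1·37 + 4·58 + 2·11.6 = 292.2
P10: 1·115 + 4·32 + 2·9.6 = 262.2
Lowest: P5 at 85.8.

P5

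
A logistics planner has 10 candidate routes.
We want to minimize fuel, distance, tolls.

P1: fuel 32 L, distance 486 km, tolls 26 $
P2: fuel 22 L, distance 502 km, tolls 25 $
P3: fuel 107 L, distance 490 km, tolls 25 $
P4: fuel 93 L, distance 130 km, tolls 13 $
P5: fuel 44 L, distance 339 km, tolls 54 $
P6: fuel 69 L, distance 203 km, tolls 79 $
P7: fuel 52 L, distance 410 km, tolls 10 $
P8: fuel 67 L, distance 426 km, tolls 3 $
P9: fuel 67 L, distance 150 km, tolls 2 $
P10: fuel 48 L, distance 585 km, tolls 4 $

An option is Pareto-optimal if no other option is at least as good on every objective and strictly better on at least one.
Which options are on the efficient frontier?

P1: not dominated.
P2: not dominated (best fuel).
P3: dominated by P4 (fuel 93≤107, distance 130≤490, tolls 13≤25).
P4: not dominated (best distance).
P5: not dominated.
P6: dominated by P9 (fuel 67≤69, distance 150≤203, tolls 2≤79).
P7: not dominated.
P8: dominated by P9 (fuel 67≤67, distance 150≤426, tolls 2≤3).
P9: not dominated (best tolls).
P10: not dominated.

P1, P2, P4, P5, P7, P9, P10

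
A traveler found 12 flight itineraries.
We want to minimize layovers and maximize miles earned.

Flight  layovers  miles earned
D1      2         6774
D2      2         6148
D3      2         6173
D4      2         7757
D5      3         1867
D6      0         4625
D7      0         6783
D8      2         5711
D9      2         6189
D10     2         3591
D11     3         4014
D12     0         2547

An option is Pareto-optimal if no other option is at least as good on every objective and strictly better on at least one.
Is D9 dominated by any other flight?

Yes

D1 vs D9: layovers 2≤2, miles earned 6774≥6189 — D1 is at least as good on every objective and strictly better on at least one, so D1 dominates D9.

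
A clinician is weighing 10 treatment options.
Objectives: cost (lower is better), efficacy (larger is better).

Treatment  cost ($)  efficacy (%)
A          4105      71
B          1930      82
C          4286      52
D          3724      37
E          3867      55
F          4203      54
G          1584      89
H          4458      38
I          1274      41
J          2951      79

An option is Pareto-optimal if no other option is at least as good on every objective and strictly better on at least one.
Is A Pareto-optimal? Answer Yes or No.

B vs A: cost 1930≤4105, efficacy 82≥71 — B is at least as good on every objective and strictly better on at least one, so B dominates A.

No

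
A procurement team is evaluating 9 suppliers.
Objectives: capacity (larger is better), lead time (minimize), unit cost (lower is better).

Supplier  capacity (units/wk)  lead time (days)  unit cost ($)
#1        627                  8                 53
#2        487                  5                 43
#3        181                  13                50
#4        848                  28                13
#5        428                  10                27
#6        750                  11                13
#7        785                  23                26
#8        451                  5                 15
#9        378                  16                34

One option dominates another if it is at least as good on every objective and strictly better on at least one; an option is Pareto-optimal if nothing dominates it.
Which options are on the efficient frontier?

#1: not dominated.
#2: not dominated.
#3: dominated by #2 (capacity 487≥181, lead time 5≤13, unit cost 43≤50).
#4: not dominated (best capacity).
#5: dominated by #8 (capacity 451≥428, lead time 5≤10, unit cost 15≤27).
#6: not dominated.
#7: not dominated.
#8: not dominated.
#9: dominated by #5 (capacity 428≥378, lead time 10≤16, unit cost 27≤34).

#1, #2, #4, #6, #7, #8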